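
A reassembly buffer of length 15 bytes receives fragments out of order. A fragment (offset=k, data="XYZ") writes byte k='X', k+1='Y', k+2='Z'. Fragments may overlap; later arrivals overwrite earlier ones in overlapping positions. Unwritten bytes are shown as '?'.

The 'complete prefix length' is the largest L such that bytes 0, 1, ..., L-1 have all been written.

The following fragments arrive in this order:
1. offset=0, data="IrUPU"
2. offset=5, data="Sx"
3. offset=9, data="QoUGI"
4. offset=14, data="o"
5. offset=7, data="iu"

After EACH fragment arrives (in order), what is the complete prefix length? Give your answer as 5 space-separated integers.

Answer: 5 7 7 7 15

Derivation:
Fragment 1: offset=0 data="IrUPU" -> buffer=IrUPU?????????? -> prefix_len=5
Fragment 2: offset=5 data="Sx" -> buffer=IrUPUSx???????? -> prefix_len=7
Fragment 3: offset=9 data="QoUGI" -> buffer=IrUPUSx??QoUGI? -> prefix_len=7
Fragment 4: offset=14 data="o" -> buffer=IrUPUSx??QoUGIo -> prefix_len=7
Fragment 5: offset=7 data="iu" -> buffer=IrUPUSxiuQoUGIo -> prefix_len=15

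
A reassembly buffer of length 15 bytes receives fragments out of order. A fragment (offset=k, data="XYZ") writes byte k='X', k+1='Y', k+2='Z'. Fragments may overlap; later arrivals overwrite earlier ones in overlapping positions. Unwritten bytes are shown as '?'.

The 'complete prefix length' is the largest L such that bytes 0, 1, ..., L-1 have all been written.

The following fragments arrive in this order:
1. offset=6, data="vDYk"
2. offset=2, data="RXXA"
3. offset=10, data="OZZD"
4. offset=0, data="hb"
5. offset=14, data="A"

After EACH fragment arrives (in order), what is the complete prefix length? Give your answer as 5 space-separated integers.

Answer: 0 0 0 14 15

Derivation:
Fragment 1: offset=6 data="vDYk" -> buffer=??????vDYk????? -> prefix_len=0
Fragment 2: offset=2 data="RXXA" -> buffer=??RXXAvDYk????? -> prefix_len=0
Fragment 3: offset=10 data="OZZD" -> buffer=??RXXAvDYkOZZD? -> prefix_len=0
Fragment 4: offset=0 data="hb" -> buffer=hbRXXAvDYkOZZD? -> prefix_len=14
Fragment 5: offset=14 data="A" -> buffer=hbRXXAvDYkOZZDA -> prefix_len=15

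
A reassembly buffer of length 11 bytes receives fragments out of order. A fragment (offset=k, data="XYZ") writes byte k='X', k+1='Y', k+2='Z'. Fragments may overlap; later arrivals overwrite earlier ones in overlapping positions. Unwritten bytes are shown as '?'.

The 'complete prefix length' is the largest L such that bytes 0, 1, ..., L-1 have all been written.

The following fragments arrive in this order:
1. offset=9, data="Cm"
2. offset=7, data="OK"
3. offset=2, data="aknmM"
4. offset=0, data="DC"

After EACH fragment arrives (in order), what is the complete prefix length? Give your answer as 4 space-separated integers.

Fragment 1: offset=9 data="Cm" -> buffer=?????????Cm -> prefix_len=0
Fragment 2: offset=7 data="OK" -> buffer=???????OKCm -> prefix_len=0
Fragment 3: offset=2 data="aknmM" -> buffer=??aknmMOKCm -> prefix_len=0
Fragment 4: offset=0 data="DC" -> buffer=DCaknmMOKCm -> prefix_len=11

Answer: 0 0 0 11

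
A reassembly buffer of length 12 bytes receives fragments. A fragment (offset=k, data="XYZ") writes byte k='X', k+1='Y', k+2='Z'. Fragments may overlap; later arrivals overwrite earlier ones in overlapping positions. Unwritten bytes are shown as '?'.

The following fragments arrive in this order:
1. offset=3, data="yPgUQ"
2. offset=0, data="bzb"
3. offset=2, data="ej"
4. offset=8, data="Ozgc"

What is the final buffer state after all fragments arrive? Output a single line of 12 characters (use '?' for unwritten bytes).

Answer: bzejPgUQOzgc

Derivation:
Fragment 1: offset=3 data="yPgUQ" -> buffer=???yPgUQ????
Fragment 2: offset=0 data="bzb" -> buffer=bzbyPgUQ????
Fragment 3: offset=2 data="ej" -> buffer=bzejPgUQ????
Fragment 4: offset=8 data="Ozgc" -> buffer=bzejPgUQOzgc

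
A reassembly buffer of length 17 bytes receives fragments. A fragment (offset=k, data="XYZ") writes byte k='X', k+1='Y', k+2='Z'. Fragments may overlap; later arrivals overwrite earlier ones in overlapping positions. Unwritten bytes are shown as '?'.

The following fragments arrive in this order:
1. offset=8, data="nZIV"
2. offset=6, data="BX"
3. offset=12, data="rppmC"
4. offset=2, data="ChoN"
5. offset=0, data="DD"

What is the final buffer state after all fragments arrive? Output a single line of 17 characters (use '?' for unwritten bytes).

Fragment 1: offset=8 data="nZIV" -> buffer=????????nZIV?????
Fragment 2: offset=6 data="BX" -> buffer=??????BXnZIV?????
Fragment 3: offset=12 data="rppmC" -> buffer=??????BXnZIVrppmC
Fragment 4: offset=2 data="ChoN" -> buffer=??ChoNBXnZIVrppmC
Fragment 5: offset=0 data="DD" -> buffer=DDChoNBXnZIVrppmC

Answer: DDChoNBXnZIVrppmC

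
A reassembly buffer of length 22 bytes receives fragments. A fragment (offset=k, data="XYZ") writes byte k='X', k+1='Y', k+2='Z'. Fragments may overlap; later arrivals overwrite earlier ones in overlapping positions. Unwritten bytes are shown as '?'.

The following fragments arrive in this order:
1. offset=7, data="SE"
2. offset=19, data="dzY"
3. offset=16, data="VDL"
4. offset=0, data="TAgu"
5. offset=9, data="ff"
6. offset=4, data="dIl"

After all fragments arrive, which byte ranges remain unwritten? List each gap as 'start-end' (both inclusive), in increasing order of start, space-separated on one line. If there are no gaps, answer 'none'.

Fragment 1: offset=7 len=2
Fragment 2: offset=19 len=3
Fragment 3: offset=16 len=3
Fragment 4: offset=0 len=4
Fragment 5: offset=9 len=2
Fragment 6: offset=4 len=3
Gaps: 11-15

Answer: 11-15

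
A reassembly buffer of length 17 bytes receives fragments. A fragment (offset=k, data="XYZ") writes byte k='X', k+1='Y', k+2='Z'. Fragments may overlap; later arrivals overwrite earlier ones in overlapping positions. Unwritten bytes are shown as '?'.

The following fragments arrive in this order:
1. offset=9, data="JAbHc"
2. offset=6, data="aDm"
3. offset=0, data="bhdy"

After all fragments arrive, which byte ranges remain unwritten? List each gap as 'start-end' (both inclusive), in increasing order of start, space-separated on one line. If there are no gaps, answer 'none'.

Answer: 4-5 14-16

Derivation:
Fragment 1: offset=9 len=5
Fragment 2: offset=6 len=3
Fragment 3: offset=0 len=4
Gaps: 4-5 14-16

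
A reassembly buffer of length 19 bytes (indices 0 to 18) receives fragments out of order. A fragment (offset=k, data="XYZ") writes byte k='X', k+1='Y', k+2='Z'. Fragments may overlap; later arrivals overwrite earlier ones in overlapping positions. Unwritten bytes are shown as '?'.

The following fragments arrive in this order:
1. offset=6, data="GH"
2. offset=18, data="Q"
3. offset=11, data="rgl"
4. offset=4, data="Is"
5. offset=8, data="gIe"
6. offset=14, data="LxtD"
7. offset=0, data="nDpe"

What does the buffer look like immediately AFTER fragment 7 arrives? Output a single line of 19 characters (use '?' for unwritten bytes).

Answer: nDpeIsGHgIerglLxtDQ

Derivation:
Fragment 1: offset=6 data="GH" -> buffer=??????GH???????????
Fragment 2: offset=18 data="Q" -> buffer=??????GH??????????Q
Fragment 3: offset=11 data="rgl" -> buffer=??????GH???rgl????Q
Fragment 4: offset=4 data="Is" -> buffer=????IsGH???rgl????Q
Fragment 5: offset=8 data="gIe" -> buffer=????IsGHgIergl????Q
Fragment 6: offset=14 data="LxtD" -> buffer=????IsGHgIerglLxtDQ
Fragment 7: offset=0 data="nDpe" -> buffer=nDpeIsGHgIerglLxtDQ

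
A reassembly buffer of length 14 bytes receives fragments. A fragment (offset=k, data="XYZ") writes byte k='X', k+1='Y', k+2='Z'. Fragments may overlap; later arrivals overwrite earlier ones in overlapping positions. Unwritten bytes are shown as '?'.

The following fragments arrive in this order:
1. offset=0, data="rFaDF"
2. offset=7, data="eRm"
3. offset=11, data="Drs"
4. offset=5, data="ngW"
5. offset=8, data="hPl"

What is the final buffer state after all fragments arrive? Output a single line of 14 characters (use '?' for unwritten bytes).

Fragment 1: offset=0 data="rFaDF" -> buffer=rFaDF?????????
Fragment 2: offset=7 data="eRm" -> buffer=rFaDF??eRm????
Fragment 3: offset=11 data="Drs" -> buffer=rFaDF??eRm?Drs
Fragment 4: offset=5 data="ngW" -> buffer=rFaDFngWRm?Drs
Fragment 5: offset=8 data="hPl" -> buffer=rFaDFngWhPlDrs

Answer: rFaDFngWhPlDrs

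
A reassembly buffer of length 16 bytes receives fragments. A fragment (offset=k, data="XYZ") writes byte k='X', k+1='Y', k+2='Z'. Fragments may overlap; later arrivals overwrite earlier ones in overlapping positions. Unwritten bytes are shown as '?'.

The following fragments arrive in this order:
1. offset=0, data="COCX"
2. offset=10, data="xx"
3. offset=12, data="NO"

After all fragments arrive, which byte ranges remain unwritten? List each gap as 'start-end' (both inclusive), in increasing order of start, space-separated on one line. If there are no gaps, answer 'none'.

Answer: 4-9 14-15

Derivation:
Fragment 1: offset=0 len=4
Fragment 2: offset=10 len=2
Fragment 3: offset=12 len=2
Gaps: 4-9 14-15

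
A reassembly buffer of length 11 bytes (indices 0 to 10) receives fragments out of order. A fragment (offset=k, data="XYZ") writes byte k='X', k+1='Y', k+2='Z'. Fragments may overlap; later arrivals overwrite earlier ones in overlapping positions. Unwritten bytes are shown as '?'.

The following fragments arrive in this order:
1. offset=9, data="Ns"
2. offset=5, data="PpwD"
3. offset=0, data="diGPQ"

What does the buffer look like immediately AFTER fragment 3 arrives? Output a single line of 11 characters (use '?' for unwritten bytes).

Answer: diGPQPpwDNs

Derivation:
Fragment 1: offset=9 data="Ns" -> buffer=?????????Ns
Fragment 2: offset=5 data="PpwD" -> buffer=?????PpwDNs
Fragment 3: offset=0 data="diGPQ" -> buffer=diGPQPpwDNs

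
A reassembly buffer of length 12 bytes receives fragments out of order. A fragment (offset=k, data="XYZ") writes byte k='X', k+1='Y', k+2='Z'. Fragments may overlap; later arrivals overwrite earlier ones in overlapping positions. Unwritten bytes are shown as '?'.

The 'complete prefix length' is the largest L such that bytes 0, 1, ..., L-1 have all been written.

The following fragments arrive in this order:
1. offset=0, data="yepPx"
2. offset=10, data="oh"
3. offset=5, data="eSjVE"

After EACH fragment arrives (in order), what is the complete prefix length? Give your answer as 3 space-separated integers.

Answer: 5 5 12

Derivation:
Fragment 1: offset=0 data="yepPx" -> buffer=yepPx??????? -> prefix_len=5
Fragment 2: offset=10 data="oh" -> buffer=yepPx?????oh -> prefix_len=5
Fragment 3: offset=5 data="eSjVE" -> buffer=yepPxeSjVEoh -> prefix_len=12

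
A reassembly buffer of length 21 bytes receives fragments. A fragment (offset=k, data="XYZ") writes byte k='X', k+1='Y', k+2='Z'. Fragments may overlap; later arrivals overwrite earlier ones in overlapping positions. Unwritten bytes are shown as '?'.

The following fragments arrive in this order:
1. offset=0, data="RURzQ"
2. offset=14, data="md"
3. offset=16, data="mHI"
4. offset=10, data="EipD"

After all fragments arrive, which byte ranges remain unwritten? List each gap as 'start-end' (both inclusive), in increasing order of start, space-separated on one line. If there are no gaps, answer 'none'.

Answer: 5-9 19-20

Derivation:
Fragment 1: offset=0 len=5
Fragment 2: offset=14 len=2
Fragment 3: offset=16 len=3
Fragment 4: offset=10 len=4
Gaps: 5-9 19-20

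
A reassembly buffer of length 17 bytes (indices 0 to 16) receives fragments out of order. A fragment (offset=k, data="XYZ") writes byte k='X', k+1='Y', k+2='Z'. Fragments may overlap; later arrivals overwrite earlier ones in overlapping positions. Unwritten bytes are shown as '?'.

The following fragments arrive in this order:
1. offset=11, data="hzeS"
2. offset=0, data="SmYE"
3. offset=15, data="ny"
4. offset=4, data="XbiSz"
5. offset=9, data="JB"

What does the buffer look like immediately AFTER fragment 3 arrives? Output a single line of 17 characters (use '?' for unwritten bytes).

Fragment 1: offset=11 data="hzeS" -> buffer=???????????hzeS??
Fragment 2: offset=0 data="SmYE" -> buffer=SmYE???????hzeS??
Fragment 3: offset=15 data="ny" -> buffer=SmYE???????hzeSny

Answer: SmYE???????hzeSny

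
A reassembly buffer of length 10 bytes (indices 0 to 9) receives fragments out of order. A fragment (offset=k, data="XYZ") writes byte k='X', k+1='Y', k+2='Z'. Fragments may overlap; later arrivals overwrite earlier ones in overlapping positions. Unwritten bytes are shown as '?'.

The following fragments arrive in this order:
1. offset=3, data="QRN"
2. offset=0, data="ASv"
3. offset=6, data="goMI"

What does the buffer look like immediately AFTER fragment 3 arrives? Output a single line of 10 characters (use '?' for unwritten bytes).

Answer: ASvQRNgoMI

Derivation:
Fragment 1: offset=3 data="QRN" -> buffer=???QRN????
Fragment 2: offset=0 data="ASv" -> buffer=ASvQRN????
Fragment 3: offset=6 data="goMI" -> buffer=ASvQRNgoMI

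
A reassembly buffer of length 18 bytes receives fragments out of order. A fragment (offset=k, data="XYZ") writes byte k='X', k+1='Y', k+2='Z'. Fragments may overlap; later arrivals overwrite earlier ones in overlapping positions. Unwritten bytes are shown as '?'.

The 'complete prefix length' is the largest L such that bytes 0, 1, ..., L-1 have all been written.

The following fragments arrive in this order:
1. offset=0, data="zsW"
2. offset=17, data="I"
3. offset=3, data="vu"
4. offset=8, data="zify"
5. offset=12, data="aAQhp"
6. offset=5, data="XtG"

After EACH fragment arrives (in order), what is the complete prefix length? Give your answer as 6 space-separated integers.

Fragment 1: offset=0 data="zsW" -> buffer=zsW??????????????? -> prefix_len=3
Fragment 2: offset=17 data="I" -> buffer=zsW??????????????I -> prefix_len=3
Fragment 3: offset=3 data="vu" -> buffer=zsWvu????????????I -> prefix_len=5
Fragment 4: offset=8 data="zify" -> buffer=zsWvu???zify?????I -> prefix_len=5
Fragment 5: offset=12 data="aAQhp" -> buffer=zsWvu???zifyaAQhpI -> prefix_len=5
Fragment 6: offset=5 data="XtG" -> buffer=zsWvuXtGzifyaAQhpI -> prefix_len=18

Answer: 3 3 5 5 5 18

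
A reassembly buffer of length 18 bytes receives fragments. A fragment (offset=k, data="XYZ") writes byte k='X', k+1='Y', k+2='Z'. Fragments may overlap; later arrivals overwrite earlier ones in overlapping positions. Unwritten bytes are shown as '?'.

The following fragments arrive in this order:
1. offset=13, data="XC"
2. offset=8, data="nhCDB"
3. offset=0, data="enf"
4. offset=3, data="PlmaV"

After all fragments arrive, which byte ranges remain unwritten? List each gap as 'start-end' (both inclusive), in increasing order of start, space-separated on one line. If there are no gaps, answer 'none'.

Answer: 15-17

Derivation:
Fragment 1: offset=13 len=2
Fragment 2: offset=8 len=5
Fragment 3: offset=0 len=3
Fragment 4: offset=3 len=5
Gaps: 15-17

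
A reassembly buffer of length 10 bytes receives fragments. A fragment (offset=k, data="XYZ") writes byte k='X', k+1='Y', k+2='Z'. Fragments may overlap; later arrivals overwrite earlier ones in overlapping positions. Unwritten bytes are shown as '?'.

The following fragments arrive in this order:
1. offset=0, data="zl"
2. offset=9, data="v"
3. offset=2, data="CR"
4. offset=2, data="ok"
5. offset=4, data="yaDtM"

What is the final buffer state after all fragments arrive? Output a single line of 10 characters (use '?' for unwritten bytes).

Fragment 1: offset=0 data="zl" -> buffer=zl????????
Fragment 2: offset=9 data="v" -> buffer=zl???????v
Fragment 3: offset=2 data="CR" -> buffer=zlCR?????v
Fragment 4: offset=2 data="ok" -> buffer=zlok?????v
Fragment 5: offset=4 data="yaDtM" -> buffer=zlokyaDtMv

Answer: zlokyaDtMv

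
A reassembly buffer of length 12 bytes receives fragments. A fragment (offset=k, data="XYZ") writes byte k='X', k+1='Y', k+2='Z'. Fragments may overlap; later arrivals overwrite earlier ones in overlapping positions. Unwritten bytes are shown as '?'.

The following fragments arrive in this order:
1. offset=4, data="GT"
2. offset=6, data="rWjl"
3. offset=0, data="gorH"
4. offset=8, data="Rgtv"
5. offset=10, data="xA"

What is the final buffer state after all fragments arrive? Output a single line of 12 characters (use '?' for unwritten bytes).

Answer: gorHGTrWRgxA

Derivation:
Fragment 1: offset=4 data="GT" -> buffer=????GT??????
Fragment 2: offset=6 data="rWjl" -> buffer=????GTrWjl??
Fragment 3: offset=0 data="gorH" -> buffer=gorHGTrWjl??
Fragment 4: offset=8 data="Rgtv" -> buffer=gorHGTrWRgtv
Fragment 5: offset=10 data="xA" -> buffer=gorHGTrWRgxA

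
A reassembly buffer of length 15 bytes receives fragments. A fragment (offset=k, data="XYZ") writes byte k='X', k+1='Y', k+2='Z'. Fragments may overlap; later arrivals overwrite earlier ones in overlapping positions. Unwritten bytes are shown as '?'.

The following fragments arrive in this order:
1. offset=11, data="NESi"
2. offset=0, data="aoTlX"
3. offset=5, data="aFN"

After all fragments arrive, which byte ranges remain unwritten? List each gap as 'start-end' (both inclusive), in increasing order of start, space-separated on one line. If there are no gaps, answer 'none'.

Answer: 8-10

Derivation:
Fragment 1: offset=11 len=4
Fragment 2: offset=0 len=5
Fragment 3: offset=5 len=3
Gaps: 8-10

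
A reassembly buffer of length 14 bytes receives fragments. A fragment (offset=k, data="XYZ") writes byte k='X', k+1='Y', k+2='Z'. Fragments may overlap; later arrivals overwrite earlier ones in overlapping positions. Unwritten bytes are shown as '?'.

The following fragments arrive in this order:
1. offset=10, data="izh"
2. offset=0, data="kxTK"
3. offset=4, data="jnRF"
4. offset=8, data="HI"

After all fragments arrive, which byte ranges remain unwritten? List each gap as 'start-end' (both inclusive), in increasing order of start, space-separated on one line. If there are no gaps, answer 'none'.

Answer: 13-13

Derivation:
Fragment 1: offset=10 len=3
Fragment 2: offset=0 len=4
Fragment 3: offset=4 len=4
Fragment 4: offset=8 len=2
Gaps: 13-13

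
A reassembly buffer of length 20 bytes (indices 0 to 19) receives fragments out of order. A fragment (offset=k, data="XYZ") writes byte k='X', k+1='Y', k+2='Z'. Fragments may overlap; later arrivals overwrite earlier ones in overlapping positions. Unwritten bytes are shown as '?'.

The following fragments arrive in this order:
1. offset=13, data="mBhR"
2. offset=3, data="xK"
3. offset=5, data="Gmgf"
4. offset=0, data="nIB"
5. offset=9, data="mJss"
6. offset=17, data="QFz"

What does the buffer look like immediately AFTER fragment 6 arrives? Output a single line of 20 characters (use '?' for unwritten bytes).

Answer: nIBxKGmgfmJssmBhRQFz

Derivation:
Fragment 1: offset=13 data="mBhR" -> buffer=?????????????mBhR???
Fragment 2: offset=3 data="xK" -> buffer=???xK????????mBhR???
Fragment 3: offset=5 data="Gmgf" -> buffer=???xKGmgf????mBhR???
Fragment 4: offset=0 data="nIB" -> buffer=nIBxKGmgf????mBhR???
Fragment 5: offset=9 data="mJss" -> buffer=nIBxKGmgfmJssmBhR???
Fragment 6: offset=17 data="QFz" -> buffer=nIBxKGmgfmJssmBhRQFz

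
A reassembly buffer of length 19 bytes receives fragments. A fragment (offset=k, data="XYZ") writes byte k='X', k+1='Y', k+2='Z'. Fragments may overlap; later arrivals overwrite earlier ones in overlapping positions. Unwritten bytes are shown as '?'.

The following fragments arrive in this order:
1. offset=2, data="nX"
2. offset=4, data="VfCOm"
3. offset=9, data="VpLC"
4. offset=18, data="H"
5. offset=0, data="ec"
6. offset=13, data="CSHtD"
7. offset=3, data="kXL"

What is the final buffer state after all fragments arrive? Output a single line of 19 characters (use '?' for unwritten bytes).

Answer: ecnkXLCOmVpLCCSHtDH

Derivation:
Fragment 1: offset=2 data="nX" -> buffer=??nX???????????????
Fragment 2: offset=4 data="VfCOm" -> buffer=??nXVfCOm??????????
Fragment 3: offset=9 data="VpLC" -> buffer=??nXVfCOmVpLC??????
Fragment 4: offset=18 data="H" -> buffer=??nXVfCOmVpLC?????H
Fragment 5: offset=0 data="ec" -> buffer=ecnXVfCOmVpLC?????H
Fragment 6: offset=13 data="CSHtD" -> buffer=ecnXVfCOmVpLCCSHtDH
Fragment 7: offset=3 data="kXL" -> buffer=ecnkXLCOmVpLCCSHtDH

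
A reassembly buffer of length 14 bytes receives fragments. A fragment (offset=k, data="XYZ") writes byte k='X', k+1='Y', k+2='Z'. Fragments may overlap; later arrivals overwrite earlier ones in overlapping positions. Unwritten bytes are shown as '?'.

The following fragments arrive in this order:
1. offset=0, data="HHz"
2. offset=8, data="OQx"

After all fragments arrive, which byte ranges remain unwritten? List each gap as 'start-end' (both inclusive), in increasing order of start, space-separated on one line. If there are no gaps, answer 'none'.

Answer: 3-7 11-13

Derivation:
Fragment 1: offset=0 len=3
Fragment 2: offset=8 len=3
Gaps: 3-7 11-13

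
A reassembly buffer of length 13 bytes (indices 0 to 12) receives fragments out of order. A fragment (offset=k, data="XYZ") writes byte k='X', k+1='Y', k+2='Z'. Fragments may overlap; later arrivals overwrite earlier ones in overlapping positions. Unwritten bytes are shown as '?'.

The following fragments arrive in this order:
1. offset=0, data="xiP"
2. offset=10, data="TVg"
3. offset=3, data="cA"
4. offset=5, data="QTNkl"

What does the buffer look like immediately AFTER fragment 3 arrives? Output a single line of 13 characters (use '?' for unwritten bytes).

Fragment 1: offset=0 data="xiP" -> buffer=xiP??????????
Fragment 2: offset=10 data="TVg" -> buffer=xiP???????TVg
Fragment 3: offset=3 data="cA" -> buffer=xiPcA?????TVg

Answer: xiPcA?????TVg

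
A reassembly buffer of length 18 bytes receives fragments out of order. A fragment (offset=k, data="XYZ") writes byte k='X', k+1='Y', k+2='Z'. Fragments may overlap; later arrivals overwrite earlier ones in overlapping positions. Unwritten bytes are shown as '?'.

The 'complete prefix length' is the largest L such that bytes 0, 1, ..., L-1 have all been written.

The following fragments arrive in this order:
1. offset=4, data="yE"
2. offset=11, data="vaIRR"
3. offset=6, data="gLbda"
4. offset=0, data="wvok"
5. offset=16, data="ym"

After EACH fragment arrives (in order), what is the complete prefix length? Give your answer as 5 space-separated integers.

Fragment 1: offset=4 data="yE" -> buffer=????yE???????????? -> prefix_len=0
Fragment 2: offset=11 data="vaIRR" -> buffer=????yE?????vaIRR?? -> prefix_len=0
Fragment 3: offset=6 data="gLbda" -> buffer=????yEgLbdavaIRR?? -> prefix_len=0
Fragment 4: offset=0 data="wvok" -> buffer=wvokyEgLbdavaIRR?? -> prefix_len=16
Fragment 5: offset=16 data="ym" -> buffer=wvokyEgLbdavaIRRym -> prefix_len=18

Answer: 0 0 0 16 18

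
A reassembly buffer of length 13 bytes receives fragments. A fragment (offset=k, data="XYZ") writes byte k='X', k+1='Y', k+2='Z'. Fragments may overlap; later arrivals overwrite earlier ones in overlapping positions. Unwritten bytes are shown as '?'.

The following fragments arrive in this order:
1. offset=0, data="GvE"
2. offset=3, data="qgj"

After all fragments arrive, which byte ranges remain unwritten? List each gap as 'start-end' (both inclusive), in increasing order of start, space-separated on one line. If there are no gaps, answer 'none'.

Fragment 1: offset=0 len=3
Fragment 2: offset=3 len=3
Gaps: 6-12

Answer: 6-12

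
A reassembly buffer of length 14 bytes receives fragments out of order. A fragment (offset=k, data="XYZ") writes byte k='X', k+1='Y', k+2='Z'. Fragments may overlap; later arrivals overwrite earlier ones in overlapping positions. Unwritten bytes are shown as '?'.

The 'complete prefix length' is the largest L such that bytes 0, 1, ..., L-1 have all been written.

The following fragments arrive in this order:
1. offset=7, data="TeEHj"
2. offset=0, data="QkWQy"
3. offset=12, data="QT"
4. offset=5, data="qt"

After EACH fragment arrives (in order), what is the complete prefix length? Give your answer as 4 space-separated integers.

Answer: 0 5 5 14

Derivation:
Fragment 1: offset=7 data="TeEHj" -> buffer=???????TeEHj?? -> prefix_len=0
Fragment 2: offset=0 data="QkWQy" -> buffer=QkWQy??TeEHj?? -> prefix_len=5
Fragment 3: offset=12 data="QT" -> buffer=QkWQy??TeEHjQT -> prefix_len=5
Fragment 4: offset=5 data="qt" -> buffer=QkWQyqtTeEHjQT -> prefix_len=14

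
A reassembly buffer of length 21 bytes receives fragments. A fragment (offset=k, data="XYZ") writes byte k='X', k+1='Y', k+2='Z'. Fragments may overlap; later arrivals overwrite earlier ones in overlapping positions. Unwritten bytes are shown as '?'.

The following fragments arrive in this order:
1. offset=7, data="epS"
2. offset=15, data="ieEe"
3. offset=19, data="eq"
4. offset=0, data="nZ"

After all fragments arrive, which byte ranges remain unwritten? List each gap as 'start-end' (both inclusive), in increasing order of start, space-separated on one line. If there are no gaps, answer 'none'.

Answer: 2-6 10-14

Derivation:
Fragment 1: offset=7 len=3
Fragment 2: offset=15 len=4
Fragment 3: offset=19 len=2
Fragment 4: offset=0 len=2
Gaps: 2-6 10-14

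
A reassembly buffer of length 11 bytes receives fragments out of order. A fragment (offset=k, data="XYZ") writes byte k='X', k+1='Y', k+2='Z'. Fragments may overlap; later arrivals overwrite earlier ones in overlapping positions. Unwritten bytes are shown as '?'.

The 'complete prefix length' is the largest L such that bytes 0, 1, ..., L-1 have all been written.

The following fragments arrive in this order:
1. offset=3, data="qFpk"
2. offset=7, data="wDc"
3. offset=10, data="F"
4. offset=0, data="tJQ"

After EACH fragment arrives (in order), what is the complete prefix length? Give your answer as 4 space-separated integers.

Fragment 1: offset=3 data="qFpk" -> buffer=???qFpk???? -> prefix_len=0
Fragment 2: offset=7 data="wDc" -> buffer=???qFpkwDc? -> prefix_len=0
Fragment 3: offset=10 data="F" -> buffer=???qFpkwDcF -> prefix_len=0
Fragment 4: offset=0 data="tJQ" -> buffer=tJQqFpkwDcF -> prefix_len=11

Answer: 0 0 0 11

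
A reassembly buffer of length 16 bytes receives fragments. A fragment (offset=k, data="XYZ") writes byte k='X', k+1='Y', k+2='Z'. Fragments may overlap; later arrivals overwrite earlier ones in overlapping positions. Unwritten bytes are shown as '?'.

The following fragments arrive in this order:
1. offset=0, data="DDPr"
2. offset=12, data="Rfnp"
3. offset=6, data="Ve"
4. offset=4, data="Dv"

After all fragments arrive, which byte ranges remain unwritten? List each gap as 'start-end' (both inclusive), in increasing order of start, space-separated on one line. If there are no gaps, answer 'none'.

Fragment 1: offset=0 len=4
Fragment 2: offset=12 len=4
Fragment 3: offset=6 len=2
Fragment 4: offset=4 len=2
Gaps: 8-11

Answer: 8-11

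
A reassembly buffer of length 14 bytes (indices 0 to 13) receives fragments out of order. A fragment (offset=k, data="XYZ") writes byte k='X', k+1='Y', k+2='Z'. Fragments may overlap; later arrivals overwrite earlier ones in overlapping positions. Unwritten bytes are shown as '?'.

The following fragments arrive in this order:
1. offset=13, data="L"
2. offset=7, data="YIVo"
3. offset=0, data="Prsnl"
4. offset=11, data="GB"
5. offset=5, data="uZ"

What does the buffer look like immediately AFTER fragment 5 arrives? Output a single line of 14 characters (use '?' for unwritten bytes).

Fragment 1: offset=13 data="L" -> buffer=?????????????L
Fragment 2: offset=7 data="YIVo" -> buffer=???????YIVo??L
Fragment 3: offset=0 data="Prsnl" -> buffer=Prsnl??YIVo??L
Fragment 4: offset=11 data="GB" -> buffer=Prsnl??YIVoGBL
Fragment 5: offset=5 data="uZ" -> buffer=PrsnluZYIVoGBL

Answer: PrsnluZYIVoGBL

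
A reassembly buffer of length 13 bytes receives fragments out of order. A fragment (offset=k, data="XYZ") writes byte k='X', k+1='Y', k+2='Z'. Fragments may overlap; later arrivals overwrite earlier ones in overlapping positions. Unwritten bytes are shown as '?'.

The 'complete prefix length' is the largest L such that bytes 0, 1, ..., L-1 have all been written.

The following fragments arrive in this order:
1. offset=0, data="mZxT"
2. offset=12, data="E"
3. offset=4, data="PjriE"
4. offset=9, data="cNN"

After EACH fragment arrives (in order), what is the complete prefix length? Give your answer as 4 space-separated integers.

Answer: 4 4 9 13

Derivation:
Fragment 1: offset=0 data="mZxT" -> buffer=mZxT????????? -> prefix_len=4
Fragment 2: offset=12 data="E" -> buffer=mZxT????????E -> prefix_len=4
Fragment 3: offset=4 data="PjriE" -> buffer=mZxTPjriE???E -> prefix_len=9
Fragment 4: offset=9 data="cNN" -> buffer=mZxTPjriEcNNE -> prefix_len=13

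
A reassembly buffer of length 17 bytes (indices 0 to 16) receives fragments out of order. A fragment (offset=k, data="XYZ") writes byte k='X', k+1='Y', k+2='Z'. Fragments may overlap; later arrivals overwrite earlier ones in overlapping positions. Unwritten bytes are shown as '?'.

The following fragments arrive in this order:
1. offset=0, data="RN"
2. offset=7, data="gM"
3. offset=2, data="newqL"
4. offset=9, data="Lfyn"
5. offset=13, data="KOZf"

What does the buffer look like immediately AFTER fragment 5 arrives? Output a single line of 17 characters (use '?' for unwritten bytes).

Fragment 1: offset=0 data="RN" -> buffer=RN???????????????
Fragment 2: offset=7 data="gM" -> buffer=RN?????gM????????
Fragment 3: offset=2 data="newqL" -> buffer=RNnewqLgM????????
Fragment 4: offset=9 data="Lfyn" -> buffer=RNnewqLgMLfyn????
Fragment 5: offset=13 data="KOZf" -> buffer=RNnewqLgMLfynKOZf

Answer: RNnewqLgMLfynKOZf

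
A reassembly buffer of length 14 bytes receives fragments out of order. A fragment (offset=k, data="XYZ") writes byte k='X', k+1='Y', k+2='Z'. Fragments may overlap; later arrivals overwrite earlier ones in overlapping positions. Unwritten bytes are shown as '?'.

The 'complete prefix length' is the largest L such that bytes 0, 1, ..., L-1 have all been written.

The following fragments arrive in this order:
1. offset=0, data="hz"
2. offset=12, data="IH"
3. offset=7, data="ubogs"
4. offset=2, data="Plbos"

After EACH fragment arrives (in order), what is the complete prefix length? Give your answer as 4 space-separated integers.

Fragment 1: offset=0 data="hz" -> buffer=hz???????????? -> prefix_len=2
Fragment 2: offset=12 data="IH" -> buffer=hz??????????IH -> prefix_len=2
Fragment 3: offset=7 data="ubogs" -> buffer=hz?????ubogsIH -> prefix_len=2
Fragment 4: offset=2 data="Plbos" -> buffer=hzPlbosubogsIH -> prefix_len=14

Answer: 2 2 2 14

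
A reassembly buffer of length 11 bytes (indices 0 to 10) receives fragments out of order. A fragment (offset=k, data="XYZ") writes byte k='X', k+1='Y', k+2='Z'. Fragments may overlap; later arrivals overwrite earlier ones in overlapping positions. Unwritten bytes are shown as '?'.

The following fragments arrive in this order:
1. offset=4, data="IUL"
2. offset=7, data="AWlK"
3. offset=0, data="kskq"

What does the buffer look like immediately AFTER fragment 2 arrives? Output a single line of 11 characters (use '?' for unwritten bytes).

Answer: ????IULAWlK

Derivation:
Fragment 1: offset=4 data="IUL" -> buffer=????IUL????
Fragment 2: offset=7 data="AWlK" -> buffer=????IULAWlK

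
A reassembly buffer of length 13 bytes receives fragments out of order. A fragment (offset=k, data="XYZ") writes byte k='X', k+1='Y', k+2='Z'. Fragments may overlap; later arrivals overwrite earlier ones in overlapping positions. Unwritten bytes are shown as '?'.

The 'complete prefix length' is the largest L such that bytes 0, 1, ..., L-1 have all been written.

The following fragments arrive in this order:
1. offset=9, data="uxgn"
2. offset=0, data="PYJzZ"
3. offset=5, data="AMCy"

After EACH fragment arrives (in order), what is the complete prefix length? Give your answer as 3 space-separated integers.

Fragment 1: offset=9 data="uxgn" -> buffer=?????????uxgn -> prefix_len=0
Fragment 2: offset=0 data="PYJzZ" -> buffer=PYJzZ????uxgn -> prefix_len=5
Fragment 3: offset=5 data="AMCy" -> buffer=PYJzZAMCyuxgn -> prefix_len=13

Answer: 0 5 13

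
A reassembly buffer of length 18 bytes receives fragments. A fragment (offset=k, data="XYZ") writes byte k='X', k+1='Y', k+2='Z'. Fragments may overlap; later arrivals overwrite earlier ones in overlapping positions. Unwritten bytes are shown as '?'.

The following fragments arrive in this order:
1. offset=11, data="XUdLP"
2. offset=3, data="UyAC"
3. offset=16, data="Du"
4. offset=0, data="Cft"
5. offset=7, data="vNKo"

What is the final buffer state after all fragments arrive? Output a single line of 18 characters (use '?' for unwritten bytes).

Answer: CftUyACvNKoXUdLPDu

Derivation:
Fragment 1: offset=11 data="XUdLP" -> buffer=???????????XUdLP??
Fragment 2: offset=3 data="UyAC" -> buffer=???UyAC????XUdLP??
Fragment 3: offset=16 data="Du" -> buffer=???UyAC????XUdLPDu
Fragment 4: offset=0 data="Cft" -> buffer=CftUyAC????XUdLPDu
Fragment 5: offset=7 data="vNKo" -> buffer=CftUyACvNKoXUdLPDu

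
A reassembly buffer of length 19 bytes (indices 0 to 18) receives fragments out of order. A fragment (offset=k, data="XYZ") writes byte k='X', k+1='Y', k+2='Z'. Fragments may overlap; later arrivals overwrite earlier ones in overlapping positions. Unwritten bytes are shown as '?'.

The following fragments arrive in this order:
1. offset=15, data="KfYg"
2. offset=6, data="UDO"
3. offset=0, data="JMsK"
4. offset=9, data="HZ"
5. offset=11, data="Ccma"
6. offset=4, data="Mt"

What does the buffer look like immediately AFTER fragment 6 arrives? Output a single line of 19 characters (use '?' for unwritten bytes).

Fragment 1: offset=15 data="KfYg" -> buffer=???????????????KfYg
Fragment 2: offset=6 data="UDO" -> buffer=??????UDO??????KfYg
Fragment 3: offset=0 data="JMsK" -> buffer=JMsK??UDO??????KfYg
Fragment 4: offset=9 data="HZ" -> buffer=JMsK??UDOHZ????KfYg
Fragment 5: offset=11 data="Ccma" -> buffer=JMsK??UDOHZCcmaKfYg
Fragment 6: offset=4 data="Mt" -> buffer=JMsKMtUDOHZCcmaKfYg

Answer: JMsKMtUDOHZCcmaKfYg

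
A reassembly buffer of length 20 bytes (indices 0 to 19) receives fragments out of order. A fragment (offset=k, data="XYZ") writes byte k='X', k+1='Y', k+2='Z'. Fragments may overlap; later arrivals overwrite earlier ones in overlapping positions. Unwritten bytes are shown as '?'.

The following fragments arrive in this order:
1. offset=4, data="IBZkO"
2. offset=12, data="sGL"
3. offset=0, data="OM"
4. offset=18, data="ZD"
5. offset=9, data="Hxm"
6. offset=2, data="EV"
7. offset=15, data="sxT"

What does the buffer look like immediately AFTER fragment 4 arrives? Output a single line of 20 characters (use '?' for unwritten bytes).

Answer: OM??IBZkO???sGL???ZD

Derivation:
Fragment 1: offset=4 data="IBZkO" -> buffer=????IBZkO???????????
Fragment 2: offset=12 data="sGL" -> buffer=????IBZkO???sGL?????
Fragment 3: offset=0 data="OM" -> buffer=OM??IBZkO???sGL?????
Fragment 4: offset=18 data="ZD" -> buffer=OM??IBZkO???sGL???ZD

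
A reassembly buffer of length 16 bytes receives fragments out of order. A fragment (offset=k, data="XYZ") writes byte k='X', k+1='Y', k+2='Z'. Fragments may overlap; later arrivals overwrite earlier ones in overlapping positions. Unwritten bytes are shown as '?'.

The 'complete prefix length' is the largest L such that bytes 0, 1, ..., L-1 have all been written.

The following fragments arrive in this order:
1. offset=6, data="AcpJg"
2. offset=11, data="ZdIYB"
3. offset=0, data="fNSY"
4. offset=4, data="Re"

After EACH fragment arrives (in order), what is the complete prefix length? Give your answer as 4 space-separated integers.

Fragment 1: offset=6 data="AcpJg" -> buffer=??????AcpJg????? -> prefix_len=0
Fragment 2: offset=11 data="ZdIYB" -> buffer=??????AcpJgZdIYB -> prefix_len=0
Fragment 3: offset=0 data="fNSY" -> buffer=fNSY??AcpJgZdIYB -> prefix_len=4
Fragment 4: offset=4 data="Re" -> buffer=fNSYReAcpJgZdIYB -> prefix_len=16

Answer: 0 0 4 16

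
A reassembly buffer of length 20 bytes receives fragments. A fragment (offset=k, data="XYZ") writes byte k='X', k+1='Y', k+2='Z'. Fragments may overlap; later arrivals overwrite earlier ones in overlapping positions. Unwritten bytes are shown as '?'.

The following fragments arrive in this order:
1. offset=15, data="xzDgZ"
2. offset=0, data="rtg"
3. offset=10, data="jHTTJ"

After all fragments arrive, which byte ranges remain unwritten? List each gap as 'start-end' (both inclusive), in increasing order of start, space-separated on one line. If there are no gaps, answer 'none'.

Answer: 3-9

Derivation:
Fragment 1: offset=15 len=5
Fragment 2: offset=0 len=3
Fragment 3: offset=10 len=5
Gaps: 3-9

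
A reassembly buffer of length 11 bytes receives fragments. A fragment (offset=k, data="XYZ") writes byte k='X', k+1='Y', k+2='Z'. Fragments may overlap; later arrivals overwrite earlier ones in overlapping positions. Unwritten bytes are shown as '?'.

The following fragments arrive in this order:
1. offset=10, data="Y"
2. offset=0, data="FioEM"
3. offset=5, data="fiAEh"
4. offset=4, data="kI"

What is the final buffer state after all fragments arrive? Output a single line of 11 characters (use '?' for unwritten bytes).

Fragment 1: offset=10 data="Y" -> buffer=??????????Y
Fragment 2: offset=0 data="FioEM" -> buffer=FioEM?????Y
Fragment 3: offset=5 data="fiAEh" -> buffer=FioEMfiAEhY
Fragment 4: offset=4 data="kI" -> buffer=FioEkIiAEhY

Answer: FioEkIiAEhY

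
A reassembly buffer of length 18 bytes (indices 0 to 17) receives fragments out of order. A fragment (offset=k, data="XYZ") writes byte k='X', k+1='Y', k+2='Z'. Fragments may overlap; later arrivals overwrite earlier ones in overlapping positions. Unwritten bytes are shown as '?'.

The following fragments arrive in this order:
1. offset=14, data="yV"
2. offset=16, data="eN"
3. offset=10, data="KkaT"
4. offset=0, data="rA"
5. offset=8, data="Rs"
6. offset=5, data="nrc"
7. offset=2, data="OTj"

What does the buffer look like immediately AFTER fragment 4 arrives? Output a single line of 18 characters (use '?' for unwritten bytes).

Fragment 1: offset=14 data="yV" -> buffer=??????????????yV??
Fragment 2: offset=16 data="eN" -> buffer=??????????????yVeN
Fragment 3: offset=10 data="KkaT" -> buffer=??????????KkaTyVeN
Fragment 4: offset=0 data="rA" -> buffer=rA????????KkaTyVeN

Answer: rA????????KkaTyVeN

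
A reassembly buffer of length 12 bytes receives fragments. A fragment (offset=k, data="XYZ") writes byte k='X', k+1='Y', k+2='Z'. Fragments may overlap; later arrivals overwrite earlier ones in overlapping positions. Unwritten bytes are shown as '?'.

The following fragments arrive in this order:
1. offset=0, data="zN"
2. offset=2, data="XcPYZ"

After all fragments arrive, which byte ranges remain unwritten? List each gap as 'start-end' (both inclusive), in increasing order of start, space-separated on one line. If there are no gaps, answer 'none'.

Answer: 7-11

Derivation:
Fragment 1: offset=0 len=2
Fragment 2: offset=2 len=5
Gaps: 7-11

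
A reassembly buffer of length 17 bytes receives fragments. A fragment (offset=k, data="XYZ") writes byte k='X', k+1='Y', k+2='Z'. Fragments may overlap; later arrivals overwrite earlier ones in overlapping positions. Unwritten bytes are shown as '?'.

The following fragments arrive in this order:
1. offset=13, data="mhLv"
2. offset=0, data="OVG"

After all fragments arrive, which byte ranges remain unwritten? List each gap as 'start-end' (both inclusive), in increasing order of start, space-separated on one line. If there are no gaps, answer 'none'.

Fragment 1: offset=13 len=4
Fragment 2: offset=0 len=3
Gaps: 3-12

Answer: 3-12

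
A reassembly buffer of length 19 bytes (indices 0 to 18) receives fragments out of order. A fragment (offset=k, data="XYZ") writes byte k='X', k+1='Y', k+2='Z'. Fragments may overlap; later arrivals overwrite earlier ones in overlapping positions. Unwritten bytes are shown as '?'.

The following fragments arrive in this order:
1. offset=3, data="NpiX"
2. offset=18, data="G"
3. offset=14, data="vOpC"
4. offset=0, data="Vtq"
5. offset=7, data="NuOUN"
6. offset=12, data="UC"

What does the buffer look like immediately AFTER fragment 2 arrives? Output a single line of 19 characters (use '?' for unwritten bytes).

Fragment 1: offset=3 data="NpiX" -> buffer=???NpiX????????????
Fragment 2: offset=18 data="G" -> buffer=???NpiX???????????G

Answer: ???NpiX???????????G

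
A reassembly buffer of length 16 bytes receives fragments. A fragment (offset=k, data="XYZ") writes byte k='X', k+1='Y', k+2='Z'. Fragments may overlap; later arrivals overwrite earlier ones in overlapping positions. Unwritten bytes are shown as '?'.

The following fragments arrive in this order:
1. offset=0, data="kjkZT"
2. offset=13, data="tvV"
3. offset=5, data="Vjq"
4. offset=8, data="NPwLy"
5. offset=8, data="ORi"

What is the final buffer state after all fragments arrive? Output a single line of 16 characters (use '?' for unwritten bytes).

Fragment 1: offset=0 data="kjkZT" -> buffer=kjkZT???????????
Fragment 2: offset=13 data="tvV" -> buffer=kjkZT????????tvV
Fragment 3: offset=5 data="Vjq" -> buffer=kjkZTVjq?????tvV
Fragment 4: offset=8 data="NPwLy" -> buffer=kjkZTVjqNPwLytvV
Fragment 5: offset=8 data="ORi" -> buffer=kjkZTVjqORiLytvV

Answer: kjkZTVjqORiLytvV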